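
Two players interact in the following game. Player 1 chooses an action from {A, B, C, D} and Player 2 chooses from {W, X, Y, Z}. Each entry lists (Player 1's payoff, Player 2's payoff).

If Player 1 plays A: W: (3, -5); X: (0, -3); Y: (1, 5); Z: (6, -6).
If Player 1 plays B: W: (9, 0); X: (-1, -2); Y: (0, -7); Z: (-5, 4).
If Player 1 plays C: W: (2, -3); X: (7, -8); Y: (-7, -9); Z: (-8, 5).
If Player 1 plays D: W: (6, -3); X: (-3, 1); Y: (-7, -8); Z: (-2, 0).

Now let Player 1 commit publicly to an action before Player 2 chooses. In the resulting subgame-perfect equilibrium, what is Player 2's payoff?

Backward induction with Player 1 moving first.
- A: Player 2 compares -5, -3, 5, -6 and picks Y; Player 1 would get 1.
- B: Player 2 compares 0, -2, -7, 4 and picks Z; Player 1 would get -5.
- C: Player 2 compares -3, -8, -9, 5 and picks Z; Player 1 would get -8.
- D: Player 2 compares -3, 1, -8, 0 and picks X; Player 1 would get -3.
Among 1, -5, -8, -3, the best is 1 at A. Subgame-perfect outcome: (A, Y) with payoffs (1, 5).

5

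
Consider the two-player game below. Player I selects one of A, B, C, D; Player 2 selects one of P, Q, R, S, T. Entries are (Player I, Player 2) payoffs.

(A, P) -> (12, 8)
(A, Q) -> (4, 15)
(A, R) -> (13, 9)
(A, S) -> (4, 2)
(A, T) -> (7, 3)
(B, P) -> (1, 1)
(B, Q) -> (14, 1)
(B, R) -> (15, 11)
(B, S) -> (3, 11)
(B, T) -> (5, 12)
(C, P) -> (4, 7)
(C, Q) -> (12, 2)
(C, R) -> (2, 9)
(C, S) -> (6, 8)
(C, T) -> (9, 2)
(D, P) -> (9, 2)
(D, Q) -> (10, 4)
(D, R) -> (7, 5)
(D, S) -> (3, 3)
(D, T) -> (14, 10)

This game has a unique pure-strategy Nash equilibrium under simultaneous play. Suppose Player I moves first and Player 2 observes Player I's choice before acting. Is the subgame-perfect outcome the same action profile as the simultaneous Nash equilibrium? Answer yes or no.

yes

Work backward from Player 2's decision.
- A: Player 2 compares 8, 15, 9, 2, 3 and picks Q; Player I would get 4.
- B: Player 2 compares 1, 1, 11, 11, 12 and picks T; Player I would get 5.
- C: Player 2 compares 7, 2, 9, 8, 2 and picks R; Player I would get 2.
- D: Player 2 compares 2, 4, 5, 3, 10 and picks T; Player I would get 14.
Among 4, 5, 2, 14, the best is 14 at D. Subgame-perfect outcome: (D, T) with payoffs (14, 10).
Under simultaneous play:
Player I's best replies: P→A; Q→B; R→B; S→C; T→D.
Player 2's best replies: A→Q; B→T; C→R; D→T.
The unique mutual best reply is (D, T), giving (14, 10).
Sequential outcome (D, T) coincides with the Nash profile (D, T).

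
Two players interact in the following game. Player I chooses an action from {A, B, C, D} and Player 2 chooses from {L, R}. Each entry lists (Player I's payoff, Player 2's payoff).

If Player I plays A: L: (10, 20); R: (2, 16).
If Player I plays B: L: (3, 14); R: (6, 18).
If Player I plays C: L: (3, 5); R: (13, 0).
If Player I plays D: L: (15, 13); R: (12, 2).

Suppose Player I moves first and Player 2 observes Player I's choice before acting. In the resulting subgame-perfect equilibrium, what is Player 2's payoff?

Work backward from Player 2's decision.
- A: Player 2 compares 20, 16 and picks L; Player I would get 10.
- B: Player 2 compares 14, 18 and picks R; Player I would get 6.
- C: Player 2 compares 5, 0 and picks L; Player I would get 3.
- D: Player 2 compares 13, 2 and picks L; Player I would get 15.
Player I's induced payoffs are 10, 6, 3, 15, so Player I commits to D. Subgame-perfect outcome: (D, L) with payoffs (15, 13).

13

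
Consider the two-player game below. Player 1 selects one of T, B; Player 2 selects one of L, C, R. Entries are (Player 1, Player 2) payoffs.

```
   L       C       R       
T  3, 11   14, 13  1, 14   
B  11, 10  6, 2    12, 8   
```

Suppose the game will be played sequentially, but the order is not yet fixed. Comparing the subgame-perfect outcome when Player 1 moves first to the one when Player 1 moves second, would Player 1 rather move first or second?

second

If Player 1 leads: Player 2's best replies are T→R, B→L; Player 1's induced payoffs 1, 11; outcome (B, L), payoffs (11, 10).
If Player 2 leads: Player 1's best replies are L→B, C→T, R→B; Player 2's induced payoffs 10, 13, 8; outcome (T, C), payoffs (14, 13).
Player 1 gets 11 moving first and 14 moving second, so Player 1 prefers to move second.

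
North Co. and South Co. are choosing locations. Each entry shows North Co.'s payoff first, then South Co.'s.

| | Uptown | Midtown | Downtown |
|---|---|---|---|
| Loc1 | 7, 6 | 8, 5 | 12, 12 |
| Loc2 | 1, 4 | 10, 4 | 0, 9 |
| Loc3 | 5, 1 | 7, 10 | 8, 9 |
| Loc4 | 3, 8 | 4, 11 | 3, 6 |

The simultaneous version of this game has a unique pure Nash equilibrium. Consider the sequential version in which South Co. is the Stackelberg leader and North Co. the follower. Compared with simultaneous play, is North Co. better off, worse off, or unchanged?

North Co. best-responds to each possible South Co. move:
- Uptown: BR = Loc1, leader payoff 6.
- Midtown: BR = Loc2, leader payoff 4.
- Downtown: BR = Loc1, leader payoff 12.
Among 6, 4, 12, the best is 12 at Downtown. Subgame-perfect outcome: (Loc1, Downtown) with payoffs (12, 12).
Under simultaneous play:
North Co.'s best replies: Uptown→Loc1; Midtown→Loc2; Downtown→Loc1.
South Co.'s best replies: Loc1→Downtown; Loc2→Downtown; Loc3→Midtown; Loc4→Midtown.
Only (Loc1, Downtown) has each player best-responding; Nash payoffs (12, 12).
North Co. earns 12 sequentially versus 12 at the Nash outcome: unchanged.

unchanged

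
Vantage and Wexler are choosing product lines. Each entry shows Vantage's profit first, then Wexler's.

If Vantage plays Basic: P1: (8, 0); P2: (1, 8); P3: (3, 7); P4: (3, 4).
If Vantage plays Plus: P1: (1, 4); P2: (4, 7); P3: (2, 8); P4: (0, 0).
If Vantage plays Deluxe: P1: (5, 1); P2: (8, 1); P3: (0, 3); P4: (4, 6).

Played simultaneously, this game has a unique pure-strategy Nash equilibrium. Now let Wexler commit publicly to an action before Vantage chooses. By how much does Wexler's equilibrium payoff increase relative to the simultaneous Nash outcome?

Backward induction with Wexler moving first.
- P1 → Vantage plays Basic (best of 8, 1, 5); Wexler gets 0.
- P2 → Vantage plays Deluxe (best of 1, 4, 8); Wexler gets 1.
- P3 → Vantage plays Basic (best of 3, 2, 0); Wexler gets 7.
- P4 → Vantage plays Deluxe (best of 3, 0, 4); Wexler gets 6.
Maximizing over 0, 1, 7, 6, Wexler chooses P3. Subgame-perfect outcome: (Basic, P3) with payoffs (3, 7).
Now find the simultaneous Nash equilibrium.
Vantage's best replies: P1→Basic; P2→Deluxe; P3→Basic; P4→Deluxe.
Wexler's best replies: Basic→P2; Plus→P3; Deluxe→P4.
The unique mutual best reply is (Deluxe, P4), giving (4, 6).
Wexler's commitment gain: 7 − 6 = 1.

1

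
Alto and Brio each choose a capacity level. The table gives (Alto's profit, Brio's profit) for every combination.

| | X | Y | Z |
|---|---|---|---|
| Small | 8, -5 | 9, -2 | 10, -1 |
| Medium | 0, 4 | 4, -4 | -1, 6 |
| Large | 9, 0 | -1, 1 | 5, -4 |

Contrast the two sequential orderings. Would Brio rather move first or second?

If Alto leads: Brio's best replies are Small→Z, Medium→Z, Large→Y; Alto's induced payoffs 10, -1, -1; outcome (Small, Z), payoffs (10, -1).
If Brio leads: Alto's best replies are X→Large, Y→Small, Z→Small; Brio's induced payoffs 0, -2, -1; outcome (Large, X), payoffs (9, 0).
Brio gets 0 moving first and -1 moving second, so Brio prefers to move first.

first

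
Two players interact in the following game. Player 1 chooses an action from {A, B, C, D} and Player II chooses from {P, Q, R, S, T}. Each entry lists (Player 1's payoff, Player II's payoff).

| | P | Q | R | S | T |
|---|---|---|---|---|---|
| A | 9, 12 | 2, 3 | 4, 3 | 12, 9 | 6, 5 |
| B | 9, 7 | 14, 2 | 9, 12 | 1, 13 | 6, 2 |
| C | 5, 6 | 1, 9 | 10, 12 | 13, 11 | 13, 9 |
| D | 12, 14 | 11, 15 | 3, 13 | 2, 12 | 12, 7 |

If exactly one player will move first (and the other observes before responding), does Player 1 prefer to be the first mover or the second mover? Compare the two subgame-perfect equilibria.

second

If Player 1 leads: Player II's best replies are A→P, B→S, C→R, D→Q; Player 1's induced payoffs 9, 1, 10, 11; outcome (D, Q), payoffs (11, 15).
If Player II leads: Player 1's best replies are P→D, Q→B, R→C, S→C, T→C; Player II's induced payoffs 14, 2, 12, 11, 9; outcome (D, P), payoffs (12, 14).
Player 1 gets 11 moving first and 12 moving second, so Player 1 prefers to move second.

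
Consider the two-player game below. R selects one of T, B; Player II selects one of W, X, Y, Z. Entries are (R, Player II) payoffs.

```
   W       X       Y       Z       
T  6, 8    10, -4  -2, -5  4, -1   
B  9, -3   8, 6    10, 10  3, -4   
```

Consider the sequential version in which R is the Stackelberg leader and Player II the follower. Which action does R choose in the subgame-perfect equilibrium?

B

Work backward from Player II's decision.
- T: BR = W, leader payoff 6.
- B: BR = Y, leader payoff 10.
Maximizing over 6, 10, R chooses B. Subgame-perfect outcome: (B, Y) with payoffs (10, 10).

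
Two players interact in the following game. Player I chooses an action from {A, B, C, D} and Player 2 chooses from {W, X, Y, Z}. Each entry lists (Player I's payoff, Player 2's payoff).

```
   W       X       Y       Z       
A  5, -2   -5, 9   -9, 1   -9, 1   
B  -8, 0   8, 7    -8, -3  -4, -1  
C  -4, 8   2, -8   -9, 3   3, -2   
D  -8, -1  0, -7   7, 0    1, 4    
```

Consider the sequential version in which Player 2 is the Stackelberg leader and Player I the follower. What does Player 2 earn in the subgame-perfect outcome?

7

Work backward from Player I's decision.
- W: BR = A, leader payoff -2.
- X: BR = B, leader payoff 7.
- Y: BR = D, leader payoff 0.
- Z: BR = C, leader payoff -2.
Maximizing over -2, 7, 0, -2, Player 2 chooses X. Subgame-perfect outcome: (B, X) with payoffs (8, 7).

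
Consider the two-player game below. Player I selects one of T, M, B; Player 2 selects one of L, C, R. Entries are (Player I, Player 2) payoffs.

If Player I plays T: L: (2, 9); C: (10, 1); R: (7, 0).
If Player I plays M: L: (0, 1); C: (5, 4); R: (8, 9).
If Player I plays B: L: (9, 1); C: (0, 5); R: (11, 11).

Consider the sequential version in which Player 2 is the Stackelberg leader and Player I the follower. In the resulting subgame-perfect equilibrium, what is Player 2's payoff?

Backward induction with Player 2 moving first.
- L → Player I plays B (best of 2, 0, 9); Player 2 gets 1.
- C → Player I plays T (best of 10, 5, 0); Player 2 gets 1.
- R → Player I plays B (best of 7, 8, 11); Player 2 gets 11.
Player 2's induced payoffs are 1, 1, 11, so Player 2 commits to R. Subgame-perfect outcome: (B, R) with payoffs (11, 11).

11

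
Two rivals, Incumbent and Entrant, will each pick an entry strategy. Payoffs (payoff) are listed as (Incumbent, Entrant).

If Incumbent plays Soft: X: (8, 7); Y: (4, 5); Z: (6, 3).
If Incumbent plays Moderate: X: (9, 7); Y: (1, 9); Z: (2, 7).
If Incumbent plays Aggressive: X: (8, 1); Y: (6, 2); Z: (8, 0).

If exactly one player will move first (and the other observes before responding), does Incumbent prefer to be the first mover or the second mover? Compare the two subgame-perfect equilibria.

second

If Incumbent leads: Entrant's best replies are Soft→X, Moderate→Y, Aggressive→Y; Incumbent's induced payoffs 8, 1, 6; outcome (Soft, X), payoffs (8, 7).
If Entrant leads: Incumbent's best replies are X→Moderate, Y→Aggressive, Z→Aggressive; Entrant's induced payoffs 7, 2, 0; outcome (Moderate, X), payoffs (9, 7).
Incumbent gets 8 moving first and 9 moving second, so Incumbent prefers to move second.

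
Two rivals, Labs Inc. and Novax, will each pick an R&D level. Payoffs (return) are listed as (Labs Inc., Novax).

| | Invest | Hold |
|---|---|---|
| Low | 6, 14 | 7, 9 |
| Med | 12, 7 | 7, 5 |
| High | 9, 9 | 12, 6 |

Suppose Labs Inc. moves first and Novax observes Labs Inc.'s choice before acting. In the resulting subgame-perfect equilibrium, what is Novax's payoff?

Solve by backward induction (Labs Inc. leads).
- Low: BR = Invest, leader payoff 6.
- Med: BR = Invest, leader payoff 12.
- High: BR = Invest, leader payoff 9.
Maximizing over 6, 12, 9, Labs Inc. chooses Med. Subgame-perfect outcome: (Med, Invest) with payoffs (12, 7).

7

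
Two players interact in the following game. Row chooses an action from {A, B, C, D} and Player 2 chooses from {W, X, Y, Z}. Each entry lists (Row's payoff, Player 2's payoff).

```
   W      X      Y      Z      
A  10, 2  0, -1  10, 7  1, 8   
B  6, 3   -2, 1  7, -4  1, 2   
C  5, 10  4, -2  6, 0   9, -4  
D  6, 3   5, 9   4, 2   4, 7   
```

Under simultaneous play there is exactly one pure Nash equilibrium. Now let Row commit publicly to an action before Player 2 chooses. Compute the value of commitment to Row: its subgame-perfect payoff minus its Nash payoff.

Work backward from Player 2's decision.
- A: Player 2 compares 2, -1, 7, 8 and picks Z; Row would get 1.
- B: Player 2 compares 3, 1, -4, 2 and picks W; Row would get 6.
- C: Player 2 compares 10, -2, 0, -4 and picks W; Row would get 5.
- D: Player 2 compares 3, 9, 2, 7 and picks X; Row would get 5.
Maximizing over 1, 6, 5, 5, Row chooses B. Subgame-perfect outcome: (B, W) with payoffs (6, 3).
Under simultaneous play:
Row's best replies: W→A; X→D; Y→A; Z→C.
Player 2's best replies: A→Z; B→W; C→W; D→X.
The unique mutual best reply is (D, X), giving (5, 9).
Row's commitment gain: 6 − 5 = 1.

1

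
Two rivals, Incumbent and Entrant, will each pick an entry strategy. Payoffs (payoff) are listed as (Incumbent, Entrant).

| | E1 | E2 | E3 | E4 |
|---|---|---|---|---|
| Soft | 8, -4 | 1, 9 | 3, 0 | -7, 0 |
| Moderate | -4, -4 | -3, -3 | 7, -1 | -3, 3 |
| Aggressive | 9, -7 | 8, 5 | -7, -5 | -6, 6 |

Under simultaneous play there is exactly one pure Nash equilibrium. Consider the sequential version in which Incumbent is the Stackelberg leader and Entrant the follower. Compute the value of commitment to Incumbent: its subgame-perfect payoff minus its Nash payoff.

Backward induction with Incumbent moving first.
- Soft: Entrant compares -4, 9, 0, 0 and picks E2; Incumbent would get 1.
- Moderate: Entrant compares -4, -3, -1, 3 and picks E4; Incumbent would get -3.
- Aggressive: Entrant compares -7, 5, -5, 6 and picks E4; Incumbent would get -6.
Incumbent's induced payoffs are 1, -3, -6, so Incumbent commits to Soft. Subgame-perfect outcome: (Soft, E2) with payoffs (1, 9).
Under simultaneous play:
Incumbent's best replies: E1→Aggressive; E2→Aggressive; E3→Moderate; E4→Moderate.
Entrant's best replies: Soft→E2; Moderate→E4; Aggressive→E4.
The unique mutual best reply is (Moderate, E4), giving (-3, 3).
Incumbent's commitment gain: 1 − -3 = 4.

4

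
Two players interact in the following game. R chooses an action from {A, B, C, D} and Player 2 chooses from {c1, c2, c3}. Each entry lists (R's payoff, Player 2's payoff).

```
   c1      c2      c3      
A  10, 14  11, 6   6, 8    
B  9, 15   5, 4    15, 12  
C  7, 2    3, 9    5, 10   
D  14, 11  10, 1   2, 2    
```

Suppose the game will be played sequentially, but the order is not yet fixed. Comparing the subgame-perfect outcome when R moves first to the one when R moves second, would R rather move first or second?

second

If R leads: Player 2's best replies are A→c1, B→c1, C→c3, D→c1; R's induced payoffs 10, 9, 5, 14; outcome (D, c1), payoffs (14, 11).
If Player 2 leads: R's best replies are c1→D, c2→A, c3→B; Player 2's induced payoffs 11, 6, 12; outcome (B, c3), payoffs (15, 12).
R gets 14 moving first and 15 moving second, so R prefers to move second.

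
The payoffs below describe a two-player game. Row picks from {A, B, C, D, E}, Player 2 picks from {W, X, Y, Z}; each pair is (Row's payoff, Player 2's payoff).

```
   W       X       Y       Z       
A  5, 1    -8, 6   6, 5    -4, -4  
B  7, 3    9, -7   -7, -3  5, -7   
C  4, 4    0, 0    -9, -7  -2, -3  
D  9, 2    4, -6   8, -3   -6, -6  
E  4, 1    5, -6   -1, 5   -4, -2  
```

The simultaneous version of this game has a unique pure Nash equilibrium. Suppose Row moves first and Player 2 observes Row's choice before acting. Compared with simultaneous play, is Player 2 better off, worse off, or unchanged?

Work backward from Player 2's decision.
- A → Player 2 plays X (best of 1, 6, 5, -4); Row gets -8.
- B → Player 2 plays W (best of 3, -7, -3, -7); Row gets 7.
- C → Player 2 plays W (best of 4, 0, -7, -3); Row gets 4.
- D → Player 2 plays W (best of 2, -6, -3, -6); Row gets 9.
- E → Player 2 plays Y (best of 1, -6, 5, -2); Row gets -1.
Row's induced payoffs are -8, 7, 4, 9, -1, so Row commits to D. Subgame-perfect outcome: (D, W) with payoffs (9, 2).
Under simultaneous play:
Row's best replies: W→D; X→B; Y→D; Z→B.
Player 2's best replies: A→X; B→W; C→W; D→W; E→Y.
The unique mutual best reply is (D, W), giving (9, 2).
Player 2 earns 2 sequentially versus 2 at the Nash outcome: unchanged.

unchanged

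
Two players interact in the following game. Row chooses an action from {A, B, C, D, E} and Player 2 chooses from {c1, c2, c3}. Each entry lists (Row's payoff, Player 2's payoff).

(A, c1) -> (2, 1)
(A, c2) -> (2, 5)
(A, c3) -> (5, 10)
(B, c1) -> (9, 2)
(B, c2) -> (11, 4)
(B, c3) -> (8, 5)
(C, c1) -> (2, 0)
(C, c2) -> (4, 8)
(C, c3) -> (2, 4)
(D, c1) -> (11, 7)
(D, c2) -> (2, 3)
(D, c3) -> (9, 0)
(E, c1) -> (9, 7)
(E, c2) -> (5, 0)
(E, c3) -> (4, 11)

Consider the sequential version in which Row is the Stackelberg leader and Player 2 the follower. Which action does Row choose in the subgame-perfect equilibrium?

Solve by backward induction (Row leads).
- A: BR = c3, leader payoff 5.
- B: BR = c3, leader payoff 8.
- C: BR = c2, leader payoff 4.
- D: BR = c1, leader payoff 11.
- E: BR = c3, leader payoff 4.
Row's induced payoffs are 5, 8, 4, 11, 4, so Row commits to D. Subgame-perfect outcome: (D, c1) with payoffs (11, 7).

D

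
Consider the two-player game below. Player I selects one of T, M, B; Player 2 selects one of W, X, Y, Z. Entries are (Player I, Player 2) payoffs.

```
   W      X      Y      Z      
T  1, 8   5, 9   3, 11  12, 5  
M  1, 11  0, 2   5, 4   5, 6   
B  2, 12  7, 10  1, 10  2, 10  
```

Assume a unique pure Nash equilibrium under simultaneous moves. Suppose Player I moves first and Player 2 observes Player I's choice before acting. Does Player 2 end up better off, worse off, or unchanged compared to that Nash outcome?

worse off

Work backward from Player 2's decision.
- T → Player 2 plays Y (best of 8, 9, 11, 5); Player I gets 3.
- M → Player 2 plays W (best of 11, 2, 4, 6); Player I gets 1.
- B → Player 2 plays W (best of 12, 10, 10, 10); Player I gets 2.
Maximizing over 3, 1, 2, Player I chooses T. Subgame-perfect outcome: (T, Y) with payoffs (3, 11).
Now find the simultaneous Nash equilibrium.
Player I's best replies: W→B; X→B; Y→M; Z→T.
Player 2's best replies: T→Y; M→W; B→W.
Only (B, W) has each player best-responding; Nash payoffs (2, 12).
Player 2 earns 11 sequentially versus 12 at the Nash outcome: worse off.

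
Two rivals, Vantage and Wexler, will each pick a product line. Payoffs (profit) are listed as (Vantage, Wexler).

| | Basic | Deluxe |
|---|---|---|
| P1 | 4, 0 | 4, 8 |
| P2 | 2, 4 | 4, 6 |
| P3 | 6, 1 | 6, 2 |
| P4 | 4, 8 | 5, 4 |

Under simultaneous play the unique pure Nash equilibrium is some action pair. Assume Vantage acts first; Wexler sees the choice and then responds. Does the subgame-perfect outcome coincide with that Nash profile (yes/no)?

yes

Wexler best-responds to each possible Vantage move:
- P1: BR = Deluxe, leader payoff 4.
- P2: BR = Deluxe, leader payoff 4.
- P3: BR = Deluxe, leader payoff 6.
- P4: BR = Basic, leader payoff 4.
Maximizing over 4, 4, 6, 4, Vantage chooses P3. Subgame-perfect outcome: (P3, Deluxe) with payoffs (6, 2).
Now find the simultaneous Nash equilibrium.
Vantage's best replies: Basic→P3; Deluxe→P3.
Wexler's best replies: P1→Deluxe; P2→Deluxe; P3→Deluxe; P4→Basic.
Only (P3, Deluxe) has each player best-responding; Nash payoffs (6, 2).
Sequential outcome (P3, Deluxe) coincides with the Nash profile (P3, Deluxe).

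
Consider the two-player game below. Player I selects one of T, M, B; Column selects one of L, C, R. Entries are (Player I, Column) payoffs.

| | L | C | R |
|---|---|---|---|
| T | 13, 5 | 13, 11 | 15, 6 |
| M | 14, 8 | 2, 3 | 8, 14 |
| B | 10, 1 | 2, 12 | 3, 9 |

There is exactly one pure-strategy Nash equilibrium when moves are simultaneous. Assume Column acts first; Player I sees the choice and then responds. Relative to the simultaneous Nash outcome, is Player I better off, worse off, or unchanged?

unchanged

Solve by backward induction (Column leads).
- L: BR = M, leader payoff 8.
- C: BR = T, leader payoff 11.
- R: BR = T, leader payoff 6.
Among 8, 11, 6, the best is 11 at C. Subgame-perfect outcome: (T, C) with payoffs (13, 11).
Now find the simultaneous Nash equilibrium.
Player I's best replies: L→M; C→T; R→T.
Column's best replies: T→C; M→R; B→C.
The unique mutual best reply is (T, C), giving (13, 11).
Player I earns 13 sequentially versus 13 at the Nash outcome: unchanged.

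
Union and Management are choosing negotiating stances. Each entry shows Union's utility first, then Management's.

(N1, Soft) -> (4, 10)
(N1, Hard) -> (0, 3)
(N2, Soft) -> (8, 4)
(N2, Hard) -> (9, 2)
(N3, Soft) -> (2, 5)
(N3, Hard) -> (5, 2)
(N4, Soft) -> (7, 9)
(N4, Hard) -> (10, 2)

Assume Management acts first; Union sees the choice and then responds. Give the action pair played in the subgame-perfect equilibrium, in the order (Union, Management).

Backward induction with Management moving first.
- Soft: Union compares 4, 8, 2, 7 and picks N2; Management would get 4.
- Hard: Union compares 0, 9, 5, 10 and picks N4; Management would get 2.
Management's induced payoffs are 4, 2, so Management commits to Soft. Subgame-perfect outcome: (N2, Soft) with payoffs (8, 4).

(N2, Soft)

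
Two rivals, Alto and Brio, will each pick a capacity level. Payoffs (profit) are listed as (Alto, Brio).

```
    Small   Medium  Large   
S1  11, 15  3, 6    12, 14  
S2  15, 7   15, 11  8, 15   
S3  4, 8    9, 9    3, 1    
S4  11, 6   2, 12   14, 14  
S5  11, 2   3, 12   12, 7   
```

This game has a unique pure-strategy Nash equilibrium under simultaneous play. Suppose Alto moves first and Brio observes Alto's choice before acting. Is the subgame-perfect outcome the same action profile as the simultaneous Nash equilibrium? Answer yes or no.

yes

Work backward from Brio's decision.
- S1: BR = Small, leader payoff 11.
- S2: BR = Large, leader payoff 8.
- S3: BR = Medium, leader payoff 9.
- S4: BR = Large, leader payoff 14.
- S5: BR = Medium, leader payoff 3.
Alto's induced payoffs are 11, 8, 9, 14, 3, so Alto commits to S4. Subgame-perfect outcome: (S4, Large) with payoffs (14, 14).
Now find the simultaneous Nash equilibrium.
Alto's best replies: Small→S2; Medium→S2; Large→S4.
Brio's best replies: S1→Small; S2→Large; S3→Medium; S4→Large; S5→Medium.
The unique mutual best reply is (S4, Large), giving (14, 14).
Sequential outcome (S4, Large) coincides with the Nash profile (S4, Large).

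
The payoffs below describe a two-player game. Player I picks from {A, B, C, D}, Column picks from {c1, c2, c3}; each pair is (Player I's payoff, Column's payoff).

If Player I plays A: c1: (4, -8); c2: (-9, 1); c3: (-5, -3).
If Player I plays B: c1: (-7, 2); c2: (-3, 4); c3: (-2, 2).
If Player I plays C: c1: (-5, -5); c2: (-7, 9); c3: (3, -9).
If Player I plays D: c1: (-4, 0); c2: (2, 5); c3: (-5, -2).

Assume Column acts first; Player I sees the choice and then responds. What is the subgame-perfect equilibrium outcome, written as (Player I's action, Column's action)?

Player I best-responds to each possible Column move:
- c1: Player I compares 4, -7, -5, -4 and picks A; Column would get -8.
- c2: Player I compares -9, -3, -7, 2 and picks D; Column would get 5.
- c3: Player I compares -5, -2, 3, -5 and picks C; Column would get -9.
Among -8, 5, -9, the best is 5 at c2. Subgame-perfect outcome: (D, c2) with payoffs (2, 5).

(D, c2)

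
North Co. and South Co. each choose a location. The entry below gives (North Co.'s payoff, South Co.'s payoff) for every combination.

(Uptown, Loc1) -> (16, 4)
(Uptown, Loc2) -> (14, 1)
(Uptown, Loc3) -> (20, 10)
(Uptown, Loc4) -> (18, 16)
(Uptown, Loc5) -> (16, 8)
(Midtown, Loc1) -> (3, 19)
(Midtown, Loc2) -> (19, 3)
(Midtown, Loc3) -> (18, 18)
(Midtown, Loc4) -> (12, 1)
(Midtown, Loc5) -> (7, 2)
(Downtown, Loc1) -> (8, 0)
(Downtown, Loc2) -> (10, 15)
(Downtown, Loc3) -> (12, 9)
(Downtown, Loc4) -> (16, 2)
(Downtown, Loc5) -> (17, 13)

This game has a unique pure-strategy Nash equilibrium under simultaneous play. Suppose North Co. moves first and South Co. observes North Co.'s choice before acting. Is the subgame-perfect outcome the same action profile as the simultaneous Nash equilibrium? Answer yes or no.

yes

Solve by backward induction (North Co. leads).
- Uptown: BR = Loc4, leader payoff 18.
- Midtown: BR = Loc1, leader payoff 3.
- Downtown: BR = Loc2, leader payoff 10.
Maximizing over 18, 3, 10, North Co. chooses Uptown. Subgame-perfect outcome: (Uptown, Loc4) with payoffs (18, 16).
For the simultaneous game, intersect best replies.
North Co.'s best replies: Loc1→Uptown; Loc2→Midtown; Loc3→Uptown; Loc4→Uptown; Loc5→Downtown.
South Co.'s best replies: Uptown→Loc4; Midtown→Loc1; Downtown→Loc2.
Only (Uptown, Loc4) has each player best-responding; Nash payoffs (18, 16).
Sequential outcome (Uptown, Loc4) coincides with the Nash profile (Uptown, Loc4).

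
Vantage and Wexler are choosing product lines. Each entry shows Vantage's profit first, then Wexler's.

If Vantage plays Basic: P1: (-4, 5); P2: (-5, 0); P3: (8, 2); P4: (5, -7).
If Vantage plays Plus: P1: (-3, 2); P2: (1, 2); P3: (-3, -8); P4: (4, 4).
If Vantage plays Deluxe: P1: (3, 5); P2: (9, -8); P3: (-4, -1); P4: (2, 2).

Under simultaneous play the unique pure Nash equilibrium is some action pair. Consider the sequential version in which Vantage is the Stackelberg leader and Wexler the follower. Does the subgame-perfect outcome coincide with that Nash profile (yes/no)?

no

Wexler best-responds to each possible Vantage move:
- Basic → Wexler plays P1 (best of 5, 0, 2, -7); Vantage gets -4.
- Plus → Wexler plays P4 (best of 2, 2, -8, 4); Vantage gets 4.
- Deluxe → Wexler plays P1 (best of 5, -8, -1, 2); Vantage gets 3.
Among -4, 4, 3, the best is 4 at Plus. Subgame-perfect outcome: (Plus, P4) with payoffs (4, 4).
Under simultaneous play:
Vantage's best replies: P1→Deluxe; P2→Deluxe; P3→Basic; P4→Basic.
Wexler's best replies: Basic→P1; Plus→P4; Deluxe→P1.
Only (Deluxe, P1) has each player best-responding; Nash payoffs (3, 5).
Sequential outcome (Plus, P4) differs from the Nash profile (Deluxe, P1).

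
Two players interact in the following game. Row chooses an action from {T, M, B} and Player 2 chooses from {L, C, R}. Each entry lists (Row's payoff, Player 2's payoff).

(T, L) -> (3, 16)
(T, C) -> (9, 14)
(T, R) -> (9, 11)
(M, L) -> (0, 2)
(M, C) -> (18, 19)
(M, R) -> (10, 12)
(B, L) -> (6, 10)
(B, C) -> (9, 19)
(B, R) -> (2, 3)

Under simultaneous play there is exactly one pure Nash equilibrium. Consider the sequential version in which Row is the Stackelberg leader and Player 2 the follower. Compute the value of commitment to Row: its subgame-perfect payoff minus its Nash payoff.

Work backward from Player 2's decision.
- T → Player 2 plays L (best of 16, 14, 11); Row gets 3.
- M → Player 2 plays C (best of 2, 19, 12); Row gets 18.
- B → Player 2 plays C (best of 10, 19, 3); Row gets 9.
Maximizing over 3, 18, 9, Row chooses M. Subgame-perfect outcome: (M, C) with payoffs (18, 19).
Now find the simultaneous Nash equilibrium.
Row's best replies: L→B; C→M; R→M.
Player 2's best replies: T→L; M→C; B→C.
The unique mutual best reply is (M, C), giving (18, 19).
Row's commitment gain: 18 − 18 = 0.

0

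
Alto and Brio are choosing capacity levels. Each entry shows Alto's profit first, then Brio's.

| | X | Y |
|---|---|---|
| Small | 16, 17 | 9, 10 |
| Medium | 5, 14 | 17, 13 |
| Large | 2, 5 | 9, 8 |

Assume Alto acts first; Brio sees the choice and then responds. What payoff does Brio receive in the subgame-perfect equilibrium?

Brio best-responds to each possible Alto move:
- Small: Brio compares 17, 10 and picks X; Alto would get 16.
- Medium: Brio compares 14, 13 and picks X; Alto would get 5.
- Large: Brio compares 5, 8 and picks Y; Alto would get 9.
Among 16, 5, 9, the best is 16 at Small. Subgame-perfect outcome: (Small, X) with payoffs (16, 17).

17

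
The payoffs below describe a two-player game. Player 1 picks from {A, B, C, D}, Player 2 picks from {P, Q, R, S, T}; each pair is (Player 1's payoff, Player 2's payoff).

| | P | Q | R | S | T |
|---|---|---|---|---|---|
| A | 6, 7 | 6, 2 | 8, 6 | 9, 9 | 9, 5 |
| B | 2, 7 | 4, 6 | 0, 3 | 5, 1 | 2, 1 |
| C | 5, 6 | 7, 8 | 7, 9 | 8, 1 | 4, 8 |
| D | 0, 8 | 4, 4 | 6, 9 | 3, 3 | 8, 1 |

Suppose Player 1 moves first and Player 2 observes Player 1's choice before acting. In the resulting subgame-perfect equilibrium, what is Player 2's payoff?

9

Work backward from Player 2's decision.
- A → Player 2 plays S (best of 7, 2, 6, 9, 5); Player 1 gets 9.
- B → Player 2 plays P (best of 7, 6, 3, 1, 1); Player 1 gets 2.
- C → Player 2 plays R (best of 6, 8, 9, 1, 8); Player 1 gets 7.
- D → Player 2 plays R (best of 8, 4, 9, 3, 1); Player 1 gets 6.
Player 1's induced payoffs are 9, 2, 7, 6, so Player 1 commits to A. Subgame-perfect outcome: (A, S) with payoffs (9, 9).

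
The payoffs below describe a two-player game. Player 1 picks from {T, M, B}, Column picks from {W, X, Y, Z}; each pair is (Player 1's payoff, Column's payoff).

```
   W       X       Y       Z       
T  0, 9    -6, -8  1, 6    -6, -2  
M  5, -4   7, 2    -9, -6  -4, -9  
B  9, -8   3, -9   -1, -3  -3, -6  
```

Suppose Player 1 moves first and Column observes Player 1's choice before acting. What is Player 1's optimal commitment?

Work backward from Column's decision.
- T: BR = W, leader payoff 0.
- M: BR = X, leader payoff 7.
- B: BR = Y, leader payoff -1.
Maximizing over 0, 7, -1, Player 1 chooses M. Subgame-perfect outcome: (M, X) with payoffs (7, 2).

M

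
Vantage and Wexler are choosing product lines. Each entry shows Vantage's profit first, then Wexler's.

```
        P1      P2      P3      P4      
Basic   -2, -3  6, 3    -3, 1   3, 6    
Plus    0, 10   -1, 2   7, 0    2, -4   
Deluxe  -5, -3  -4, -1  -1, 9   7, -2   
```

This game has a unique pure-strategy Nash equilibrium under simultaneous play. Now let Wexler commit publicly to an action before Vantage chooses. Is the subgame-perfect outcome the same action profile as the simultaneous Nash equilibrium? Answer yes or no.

yes

Solve by backward induction (Wexler leads).
- P1: BR = Plus, leader payoff 10.
- P2: BR = Basic, leader payoff 3.
- P3: BR = Plus, leader payoff 0.
- P4: BR = Deluxe, leader payoff -2.
Wexler's induced payoffs are 10, 3, 0, -2, so Wexler commits to P1. Subgame-perfect outcome: (Plus, P1) with payoffs (0, 10).
Under simultaneous play:
Vantage's best replies: P1→Plus; P2→Basic; P3→Plus; P4→Deluxe.
Wexler's best replies: Basic→P4; Plus→P1; Deluxe→P3.
The unique mutual best reply is (Plus, P1), giving (0, 10).
Sequential outcome (Plus, P1) coincides with the Nash profile (Plus, P1).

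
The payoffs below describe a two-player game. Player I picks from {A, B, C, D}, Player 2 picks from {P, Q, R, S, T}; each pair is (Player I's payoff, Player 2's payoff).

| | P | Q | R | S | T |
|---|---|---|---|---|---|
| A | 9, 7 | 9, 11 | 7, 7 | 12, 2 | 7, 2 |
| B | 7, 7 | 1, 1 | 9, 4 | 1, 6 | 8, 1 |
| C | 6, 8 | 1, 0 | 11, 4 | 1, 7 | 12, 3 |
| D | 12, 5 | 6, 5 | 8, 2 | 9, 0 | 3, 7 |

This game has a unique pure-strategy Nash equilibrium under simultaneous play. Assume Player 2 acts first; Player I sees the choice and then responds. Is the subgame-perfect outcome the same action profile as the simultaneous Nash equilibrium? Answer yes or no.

yes

Backward induction with Player 2 moving first.
- P → Player I plays D (best of 9, 7, 6, 12); Player 2 gets 5.
- Q → Player I plays A (best of 9, 1, 1, 6); Player 2 gets 11.
- R → Player I plays C (best of 7, 9, 11, 8); Player 2 gets 4.
- S → Player I plays A (best of 12, 1, 1, 9); Player 2 gets 2.
- T → Player I plays C (best of 7, 8, 12, 3); Player 2 gets 3.
Maximizing over 5, 11, 4, 2, 3, Player 2 chooses Q. Subgame-perfect outcome: (A, Q) with payoffs (9, 11).
Under simultaneous play:
Player I's best replies: P→D; Q→A; R→C; S→A; T→C.
Player 2's best replies: A→Q; B→P; C→P; D→T.
Only (A, Q) has each player best-responding; Nash payoffs (9, 11).
Sequential outcome (A, Q) coincides with the Nash profile (A, Q).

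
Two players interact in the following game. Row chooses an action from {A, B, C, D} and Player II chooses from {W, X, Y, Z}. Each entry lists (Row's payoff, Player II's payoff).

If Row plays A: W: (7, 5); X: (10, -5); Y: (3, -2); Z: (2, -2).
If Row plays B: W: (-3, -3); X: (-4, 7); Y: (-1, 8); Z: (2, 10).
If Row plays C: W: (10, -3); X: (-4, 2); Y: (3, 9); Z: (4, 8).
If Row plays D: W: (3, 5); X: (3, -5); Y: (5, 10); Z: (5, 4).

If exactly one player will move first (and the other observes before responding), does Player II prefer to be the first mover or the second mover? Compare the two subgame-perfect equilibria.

If Row leads: Player II's best replies are A→W, B→Z, C→Y, D→Y; Row's induced payoffs 7, 2, 3, 5; outcome (A, W), payoffs (7, 5).
If Player II leads: Row's best replies are W→C, X→A, Y→D, Z→D; Player II's induced payoffs -3, -5, 10, 4; outcome (D, Y), payoffs (5, 10).
Player II gets 10 moving first and 5 moving second, so Player II prefers to move first.

first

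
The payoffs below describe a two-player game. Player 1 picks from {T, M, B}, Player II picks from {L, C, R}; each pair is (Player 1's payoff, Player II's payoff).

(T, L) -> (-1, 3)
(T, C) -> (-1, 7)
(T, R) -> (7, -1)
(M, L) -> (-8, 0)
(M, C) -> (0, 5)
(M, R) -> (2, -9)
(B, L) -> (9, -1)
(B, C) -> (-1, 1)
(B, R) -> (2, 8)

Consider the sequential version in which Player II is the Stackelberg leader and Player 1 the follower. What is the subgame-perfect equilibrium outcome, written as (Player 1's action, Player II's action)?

(M, C)

Work backward from Player 1's decision.
- L: Player 1 compares -1, -8, 9 and picks B; Player II would get -1.
- C: Player 1 compares -1, 0, -1 and picks M; Player II would get 5.
- R: Player 1 compares 7, 2, 2 and picks T; Player II would get -1.
Among -1, 5, -1, the best is 5 at C. Subgame-perfect outcome: (M, C) with payoffs (0, 5).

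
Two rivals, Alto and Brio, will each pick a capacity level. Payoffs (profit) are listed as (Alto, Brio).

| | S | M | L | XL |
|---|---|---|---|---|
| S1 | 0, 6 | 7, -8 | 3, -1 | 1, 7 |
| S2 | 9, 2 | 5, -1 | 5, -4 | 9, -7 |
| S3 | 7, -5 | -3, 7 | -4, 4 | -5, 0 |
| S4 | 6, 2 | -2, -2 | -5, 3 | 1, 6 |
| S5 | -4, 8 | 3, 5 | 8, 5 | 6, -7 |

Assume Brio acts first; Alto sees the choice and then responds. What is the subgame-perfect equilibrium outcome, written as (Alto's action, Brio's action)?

(S5, L)

Work backward from Alto's decision.
- S: BR = S2, leader payoff 2.
- M: BR = S1, leader payoff -8.
- L: BR = S5, leader payoff 5.
- XL: BR = S2, leader payoff -7.
Maximizing over 2, -8, 5, -7, Brio chooses L. Subgame-perfect outcome: (S5, L) with payoffs (8, 5).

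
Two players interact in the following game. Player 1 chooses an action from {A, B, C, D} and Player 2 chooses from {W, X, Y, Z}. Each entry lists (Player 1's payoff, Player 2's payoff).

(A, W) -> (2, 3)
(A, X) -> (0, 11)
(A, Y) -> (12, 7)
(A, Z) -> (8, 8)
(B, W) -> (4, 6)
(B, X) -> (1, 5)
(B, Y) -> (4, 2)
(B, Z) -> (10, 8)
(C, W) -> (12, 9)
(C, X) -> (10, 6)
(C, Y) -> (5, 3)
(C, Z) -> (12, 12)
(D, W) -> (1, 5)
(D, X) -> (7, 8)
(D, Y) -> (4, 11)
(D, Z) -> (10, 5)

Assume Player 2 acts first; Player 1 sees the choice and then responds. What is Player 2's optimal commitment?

Player 1 best-responds to each possible Player 2 move:
- W → Player 1 plays C (best of 2, 4, 12, 1); Player 2 gets 9.
- X → Player 1 plays C (best of 0, 1, 10, 7); Player 2 gets 6.
- Y → Player 1 plays A (best of 12, 4, 5, 4); Player 2 gets 7.
- Z → Player 1 plays C (best of 8, 10, 12, 10); Player 2 gets 12.
Maximizing over 9, 6, 7, 12, Player 2 chooses Z. Subgame-perfect outcome: (C, Z) with payoffs (12, 12).

Z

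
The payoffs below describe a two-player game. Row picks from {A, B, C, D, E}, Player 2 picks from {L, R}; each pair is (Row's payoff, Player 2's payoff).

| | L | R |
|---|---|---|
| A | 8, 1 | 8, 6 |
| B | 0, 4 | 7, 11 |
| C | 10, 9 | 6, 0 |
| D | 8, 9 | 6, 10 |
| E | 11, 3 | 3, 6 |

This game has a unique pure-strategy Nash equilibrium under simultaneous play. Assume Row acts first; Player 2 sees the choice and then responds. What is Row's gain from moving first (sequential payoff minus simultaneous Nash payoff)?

2

Player 2 best-responds to each possible Row move:
- A: Player 2 compares 1, 6 and picks R; Row would get 8.
- B: Player 2 compares 4, 11 and picks R; Row would get 7.
- C: Player 2 compares 9, 0 and picks L; Row would get 10.
- D: Player 2 compares 9, 10 and picks R; Row would get 6.
- E: Player 2 compares 3, 6 and picks R; Row would get 3.
Among 8, 7, 10, 6, 3, the best is 10 at C. Subgame-perfect outcome: (C, L) with payoffs (10, 9).
Under simultaneous play:
Row's best replies: L→E; R→A.
Player 2's best replies: A→R; B→R; C→L; D→R; E→R.
The unique mutual best reply is (A, R), giving (8, 6).
Row's commitment gain: 10 − 8 = 2.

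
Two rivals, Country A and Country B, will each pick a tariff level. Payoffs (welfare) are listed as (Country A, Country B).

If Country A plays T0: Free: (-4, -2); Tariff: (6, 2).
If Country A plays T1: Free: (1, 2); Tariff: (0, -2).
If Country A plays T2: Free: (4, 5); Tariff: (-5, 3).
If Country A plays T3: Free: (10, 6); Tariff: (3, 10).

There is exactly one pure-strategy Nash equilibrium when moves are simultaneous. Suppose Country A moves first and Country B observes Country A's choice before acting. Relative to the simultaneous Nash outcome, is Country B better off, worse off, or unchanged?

Country B best-responds to each possible Country A move:
- T0: BR = Tariff, leader payoff 6.
- T1: BR = Free, leader payoff 1.
- T2: BR = Free, leader payoff 4.
- T3: BR = Tariff, leader payoff 3.
Country A's induced payoffs are 6, 1, 4, 3, so Country A commits to T0. Subgame-perfect outcome: (T0, Tariff) with payoffs (6, 2).
For the simultaneous game, intersect best replies.
Country A's best replies: Free→T3; Tariff→T0.
Country B's best replies: T0→Tariff; T1→Free; T2→Free; T3→Tariff.
Only (T0, Tariff) has each player best-responding; Nash payoffs (6, 2).
Country B earns 2 sequentially versus 2 at the Nash outcome: unchanged.

unchanged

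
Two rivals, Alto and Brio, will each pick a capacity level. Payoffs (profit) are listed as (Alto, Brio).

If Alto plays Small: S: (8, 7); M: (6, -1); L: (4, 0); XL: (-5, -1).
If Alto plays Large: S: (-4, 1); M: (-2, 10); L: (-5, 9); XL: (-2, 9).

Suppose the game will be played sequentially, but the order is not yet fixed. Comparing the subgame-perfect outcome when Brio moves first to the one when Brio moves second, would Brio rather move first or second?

If Alto leads: Brio's best replies are Small→S, Large→M; Alto's induced payoffs 8, -2; outcome (Small, S), payoffs (8, 7).
If Brio leads: Alto's best replies are S→Small, M→Small, L→Small, XL→Large; Brio's induced payoffs 7, -1, 0, 9; outcome (Large, XL), payoffs (-2, 9).
Brio gets 9 moving first and 7 moving second, so Brio prefers to move first.

first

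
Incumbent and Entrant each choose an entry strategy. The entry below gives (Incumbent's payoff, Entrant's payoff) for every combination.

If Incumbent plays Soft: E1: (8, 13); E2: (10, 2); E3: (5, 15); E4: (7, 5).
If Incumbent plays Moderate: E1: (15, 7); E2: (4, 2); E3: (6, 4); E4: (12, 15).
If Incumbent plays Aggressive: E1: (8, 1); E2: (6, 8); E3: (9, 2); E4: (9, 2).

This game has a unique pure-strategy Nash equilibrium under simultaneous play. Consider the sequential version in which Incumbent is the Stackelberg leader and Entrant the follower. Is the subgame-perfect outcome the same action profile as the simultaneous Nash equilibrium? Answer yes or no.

yes

Work backward from Entrant's decision.
- Soft: BR = E3, leader payoff 5.
- Moderate: BR = E4, leader payoff 12.
- Aggressive: BR = E2, leader payoff 6.
Incumbent's induced payoffs are 5, 12, 6, so Incumbent commits to Moderate. Subgame-perfect outcome: (Moderate, E4) with payoffs (12, 15).
Under simultaneous play:
Incumbent's best replies: E1→Moderate; E2→Soft; E3→Aggressive; E4→Moderate.
Entrant's best replies: Soft→E3; Moderate→E4; Aggressive→E2.
Only (Moderate, E4) has each player best-responding; Nash payoffs (12, 15).
Sequential outcome (Moderate, E4) coincides with the Nash profile (Moderate, E4).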